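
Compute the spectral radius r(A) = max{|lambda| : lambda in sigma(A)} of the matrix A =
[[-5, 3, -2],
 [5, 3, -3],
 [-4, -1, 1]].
r(A) = 7

The eigenvalues of A are the roots of its characteristic polynomial. With M = A (coefficients from the trace, the sum of principal 2x2 minors, and det A):
  p(λ) = det(λ I - M) = λ^3 + λ^2 - 43λ - 7.
By the rational root theorem any rational root is an integer divisor of 7. Testing λ = -7: p(-7) = -343 + 49 + 301 - 7 = 0, so λ = -7 is a root. Dividing out (λ + 7) leaves p(λ) = (λ + 7)(λ^2 - 6λ - 1). For λ^2 - 6λ - 1 the discriminant is 40. It is nonnegative but not a perfect square, so the roots are real and irrational: λ = (6 ± sqrt(40))/2 ≈ 6.1623, -0.1623.
Thus the eigenvalues (to 4 decimals) are 6.1623 (modulus 6.1623); -0.1623 (modulus 0.1623); -7 (modulus 7). The spectral radius is the largest modulus: r(A) = 7. (Cross-check: r(A) ≤ ||A||_2 ≈ 8.2748; equality holds whenever A is normal, though it can also hold for some non-normal A.)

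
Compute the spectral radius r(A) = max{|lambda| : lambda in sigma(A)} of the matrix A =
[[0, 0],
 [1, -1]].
r(A) = 1

The eigenvalues of A are the roots of its characteristic polynomial. With M = A (coefficients from the trace and determinant):
  p(λ) = det(λ I - M) = λ^2 + λ.
For λ^2 + λ the discriminant is 1. It is a perfect square (1^2), so the roots are rational: λ = (-1 ± 1)/2 = 0, -1.
Thus the eigenvalues (to 4 decimals) are 0 (modulus 0); -1 (modulus 1). The spectral radius is the largest modulus: r(A) = 1. (Cross-check: r(A) ≤ ||A||_2 ≈ 1.4142; equality holds whenever A is normal, though it can also hold for some non-normal A.)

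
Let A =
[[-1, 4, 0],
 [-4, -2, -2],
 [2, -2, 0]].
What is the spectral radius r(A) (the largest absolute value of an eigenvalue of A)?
r(A) = sqrt(12) ≈ 3.4641

The eigenvalues of A are the roots of its characteristic polynomial. With M = A (coefficients from the trace, the sum of principal 2x2 minors, and det A):
  p(λ) = det(λ I - M) = λ^3 + 3λ^2 + 14λ + 12.
By the rational root theorem any rational root is an integer divisor of 12. Testing λ = -1: p(-1) = -1 + 3 - 14 + 12 = 0, so λ = -1 is a root. Dividing out (λ + 1) leaves p(λ) = (λ + 1)(λ^2 + 2λ + 12). For λ^2 + 2λ + 12 the discriminant is -44. It is negative, so the roots are the complex-conjugate pair λ = -1 ± (sqrt(44)/2) i ≈ -1 ± 3.3166i. For a conjugate pair the product of the roots equals the constant term, so |λ|^2 = 12 and |λ| = sqrt(12) ≈ 3.4641.
Thus the eigenvalues (to 4 decimals) are -1 ± 3.3166i (modulus 3.4641); -1 (modulus 1). The spectral radius is the largest modulus: r(A) = sqrt(12) ≈ 3.4641. (Cross-check: r(A) ≤ ||A||_2 ≈ 5.0842; equality holds whenever A is normal, though it can also hold for some non-normal A.)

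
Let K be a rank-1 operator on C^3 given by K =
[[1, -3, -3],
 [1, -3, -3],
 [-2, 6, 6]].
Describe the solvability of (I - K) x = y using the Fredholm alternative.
(I - K) is invertible (det(I - K) = -3 ≠ 0), so for every y in C^3 the equation (I - K) x = y has a unique solution.

K has rank 1, so it is an outer product K = u v^T: every row of K is a multiple of one row vector. Reading off the entries, u = (1, 1, -2) and v = (1, -3, -3) (row i of K equals u_i·v^T). A rank-one matrix u v^T satisfies K u = u (v·u) and kills the (2)-dimensional subspace v^⊥, so its characteristic polynomial is lambda^2 (lambda - v·u) with v·u = tr K = 4. Hence the eigenvalues of I - K are 1 (multiplicity 2) and 1 - (4) = -3, so det(I - K) = -3. (Direct check: I - K =
[[0, 3, 3],
 [-1, 4, 3],
 [2, -6, -5]]
has determinant -3.) The finite-dimensional Fredholm alternative says: either (I - K) is invertible, or ker(I - K) ≠ {0} and then range(I - K) = ker((I - K)^*)^⊥, with dim ker(I - K) = dim ker((I - K)^*). Since det(I - K) ≠ 0, 1 is not an eigenvalue of K and ker(I - K) = {0}, so we are in the first case: for every y there is a unique x = (I - K)^(-1) y. Explicitly, by the Sherman–Morrison formula, (I - u v^T)^(-1) = I + u v^T/(1 - v·u), i.e. (I - K)^(-1) = I + K/(-3).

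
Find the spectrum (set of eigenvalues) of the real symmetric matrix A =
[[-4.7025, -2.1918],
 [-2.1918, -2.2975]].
sigma(A) ≈ {-6, -1}

A is real symmetric, so its spectrum consists of real eigenvalues. Expanding the characteristic polynomial of the displayed matrix gives
  det(λ I - A) = p(λ) = λ^2 + (7)λ + (6).
Solving p(λ) = 0 yields eigenvalues ≈ -6, -1. (A is shown rounded to 4 decimals, so these recover the underlying integer eigenvalues to within that precision.)
Verification: the trace of A = -7 equals the sum of eigenvalues -7, and det(A) ≈ 6.0000 matches the eigenvalue product 6.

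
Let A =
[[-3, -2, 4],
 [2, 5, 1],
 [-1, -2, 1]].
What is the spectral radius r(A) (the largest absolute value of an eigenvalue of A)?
r(A) ≈ 2.4402

The eigenvalues of A are the roots of its characteristic polynomial. With M = A (coefficients from the trace, the sum of principal 2x2 minors, and det A):
  p(λ) = det(λ I - M) = λ^3 - 3λ^2 - 3λ + 11.
No integer candidate from the rational root theorem (±divisors of 11) is a root, so the roots are irrational. The cubic discriminant is Δ = -108 < 0, so there is one real root and a complex-conjugate pair. p(-2) = -3 and p(-1) = 10 have opposite signs, so a root lies in (-2, -1); Newton's method refines it to λ ≈ -1.8473. Dividing out (λ - (-1.8473)) leaves approximately λ^2 - 4.8473λ + 5.9546. For λ^2 - 4.8473λ + 5.9546 the discriminant is -0.3217. It is negative, so the remaining roots are the complex-conjugate pair λ ≈ 2.4237 ± 0.2836i. Their product equals the constant term, so |λ|^2 ≈ 5.9546 and |λ| ≈ 2.4402.
Thus the eigenvalues (to 4 decimals) are -1.8473 (modulus 1.8473); 2.4237 ± 0.2836i (modulus 2.4402). The spectral radius is the largest modulus: r(A) ≈ 2.4402. (Cross-check: r(A) ≤ ||A||_2 ≈ 6.8818; equality holds whenever A is normal, though it can also hold for some non-normal A.)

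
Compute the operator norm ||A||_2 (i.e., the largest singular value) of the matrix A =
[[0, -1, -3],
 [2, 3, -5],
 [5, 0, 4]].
||A||_2 ≈ 7.4743 (= sqrt(largest eigenvalue of A^T A))

||A||_2 = sigma_max(A) = sqrt(lambda_max(A^T A)). Form the symmetric matrix M = A^T A =
[[29, 6, 10],
 [6, 10, -12],
 [10, -12, 50]].
Its characteristic polynomial (trace, sum of principal 2x2 minors, determinant of M give the coefficients) is
  p(λ) = det(λ I - M) = λ^3 - 89λ^2 + 1960λ - 6084.
No integer candidate from the rational root theorem (±divisors of 6084) is a root, so the roots are irrational. The cubic discriminant is Δ = 1258910784 > 0, so there are three distinct real roots. p(3) = -978 and p(4) = 396 have opposite signs, so a root lies in (3, 4); Newton's method refines it to λ ≈ 3.6998. p(29) = 296 and p(30) = -384 have opposite signs, so a root lies in (29, 30); Newton's method refines it to λ ≈ 29.4355. p(55) = -1134 and p(56) = 188 have opposite signs, so a root lies in (55, 56); Newton's method refines it to λ ≈ 55.8647. Check (Vieta): the three roots sum to 89, matching tr M = 89.
So the eigenvalues of A^T A are ≈ 3.6998, 29.4355, 55.8647 (all ≥ 0, as they must be for A^T A). The largest is λ_max ≈ 55.8647, hence ||A||_2 = sqrt(λ_max) ≈ 7.4743.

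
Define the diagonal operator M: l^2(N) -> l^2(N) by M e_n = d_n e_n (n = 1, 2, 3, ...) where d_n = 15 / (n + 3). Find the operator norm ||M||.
||M|| = 15/4 (attained at n = 1)

For M diagonal, ||M|| = sup_n |d_n| = sup_n 15/(n + 3). This is positive and strictly decreasing in n, so the supremum is attained at n = 1: d_1 = 15/(1 + 3) = 15/4. Hence ||M|| = 15/4.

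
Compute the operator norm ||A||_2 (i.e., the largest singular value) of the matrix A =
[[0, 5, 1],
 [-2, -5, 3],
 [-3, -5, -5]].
||A||_2 ≈ 9.4474 (= sqrt(largest eigenvalue of A^T A))

||A||_2 = sigma_max(A) = sqrt(lambda_max(A^T A)). Form the symmetric matrix M = A^T A =
[[13, 25, 9],
 [25, 75, 15],
 [9, 15, 35]].
Its characteristic polynomial (trace, sum of principal 2x2 minors, determinant of M give the coefficients) is
  p(λ) = det(λ I - M) = λ^3 - 123λ^2 + 3124λ - 10000.
No integer candidate from the rational root theorem (±divisors of 10000) is a root, so the roots are irrational. The cubic discriminant is Δ = 17727117008 > 0, so there are three distinct real roots. p(3) = -1708 and p(4) = 592 have opposite signs, so a root lies in (3, 4); Newton's method refines it to λ ≈ 3.7331. p(30) = 20 and p(31) = -1568 have opposite signs, so a root lies in (30, 31); Newton's method refines it to λ ≈ 30.0128. p(89) = -1278 and p(90) = 3860 have opposite signs, so a root lies in (89, 90); Newton's method refines it to λ ≈ 89.2541. Check (Vieta): the three roots sum to 123, matching tr M = 123.
So the eigenvalues of A^T A are ≈ 3.7331, 30.0128, 89.2541 (all ≥ 0, as they must be for A^T A). The largest is λ_max ≈ 89.2541, hence ||A||_2 = sqrt(λ_max) ≈ 9.4474.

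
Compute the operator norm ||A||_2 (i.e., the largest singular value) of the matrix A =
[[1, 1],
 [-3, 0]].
||A||_2 = sqrt((11 + sqrt(85))/2) ≈ 3.1796 (= sqrt(largest eigenvalue of A^T A))

||A||_2 = sigma_max(A) = sqrt(lambda_max(A^T A)). Form the symmetric matrix M = A^T A =
[[10, 1],
 [1, 1]].
Its characteristic polynomial (trace, determinant of M give the coefficients) is
  p(λ) = det(λ I - M) = λ^2 - 11λ + 9.
For λ^2 - 11λ + 9 the discriminant is 85. It is nonnegative but not a perfect square, so the roots are real and irrational: λ = (11 ± sqrt(85))/2 ≈ 10.1098, 0.8902.
So the eigenvalues of A^T A are ≈ 0.8902, 10.1098 (all ≥ 0, as they must be for A^T A). The largest is λ_max = (11 + sqrt(85))/2 ≈ 10.1098, hence ||A||_2 = sqrt(λ_max) = sqrt((11 + sqrt(85))/2) ≈ 3.1796.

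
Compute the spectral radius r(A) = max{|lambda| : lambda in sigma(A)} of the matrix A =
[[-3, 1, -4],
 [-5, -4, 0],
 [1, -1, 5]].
r(A) ≈ 4.1716

The eigenvalues of A are the roots of its characteristic polynomial. With M = A (coefficients from the trace, the sum of principal 2x2 minors, and det A):
  p(λ) = det(λ I - M) = λ^3 + 2λ^2 - 14λ - 49.
No integer candidate from the rational root theorem (±divisors of 49) is a root, so the roots are irrational. The cubic discriminant is Δ = -26803 < 0, so there is one real root and a complex-conjugate pair. p(4) = -9 and p(5) = 56 have opposite signs, so a root lies in (4, 5); Newton's method refines it to λ ≈ 4.1716. Dividing out (λ - (4.1716)) leaves approximately λ^2 + 6.1716λ + 11.746. For λ^2 + 6.1716λ + 11.746 the discriminant is -8.8946. It is negative, so the remaining roots are the complex-conjugate pair λ ≈ -3.0858 ± 1.4912i. Their product equals the constant term, so |λ|^2 ≈ 11.746 and |λ| ≈ 3.4272.
Thus the eigenvalues (to 4 decimals) are 4.1716 (modulus 4.1716); -3.0858 ± 1.4912i (modulus 3.4272). The spectral radius is the largest modulus: r(A) ≈ 4.1716. (Cross-check: r(A) ≤ ||A||_2 ≈ 7.4611; equality holds whenever A is normal, though it can also hold for some non-normal A.)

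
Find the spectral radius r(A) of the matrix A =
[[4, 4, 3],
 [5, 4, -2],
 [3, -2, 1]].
r(A) ≈ 8.5473

The eigenvalues of A are the roots of its characteristic polynomial. With M = A (coefficients from the trace, the sum of principal 2x2 minors, and det A):
  p(λ) = det(λ I - M) = λ^3 - 9λ^2 - 9λ + 110.
No integer candidate from the rational root theorem (±divisors of 110) is a root, so the roots are irrational. The cubic discriminant is Δ = 163917 > 0, so there are three distinct real roots. p(-4) = -62 and p(-3) = 29 have opposite signs, so a root lies in (-4, -3); Newton's method refines it to λ ≈ -3.3682. p(3) = 29 and p(4) = -6 have opposite signs, so a root lies in (3, 4); Newton's method refines it to λ ≈ 3.8209. p(8) = -26 and p(9) = 29 have opposite signs, so a root lies in (8, 9); Newton's method refines it to λ ≈ 8.5473. Check (Vieta): the three roots sum to 9, matching tr M = 9.
Thus the eigenvalues (to 4 decimals) are -3.3682 (modulus 3.3682); 3.8209 (modulus 3.8209); 8.5473 (modulus 8.5473). The spectral radius is the largest modulus: r(A) ≈ 8.5473. (Cross-check: r(A) ≤ ||A||_2 ≈ 8.6167; equality holds whenever A is normal, though it can also hold for some non-normal A.)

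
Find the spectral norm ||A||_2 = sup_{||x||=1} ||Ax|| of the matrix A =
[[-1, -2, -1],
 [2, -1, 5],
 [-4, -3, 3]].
||A||_2 ≈ 6.5077 (= sqrt(largest eigenvalue of A^T A))

||A||_2 = sigma_max(A) = sqrt(lambda_max(A^T A)). Form the symmetric matrix M = A^T A =
[[21, 12, -1],
 [12, 14, -12],
 [-1, -12, 35]].
Its characteristic polynomial (trace, sum of principal 2x2 minors, determinant of M give the coefficients) is
  p(λ) = det(λ I - M) = λ^3 - 70λ^2 + 1230λ - 2500.
No integer candidate from the rational root theorem (±divisors of 2500) is a root, so the roots are irrational. The cubic discriminant is Δ = 245492000 > 0, so there are three distinct real roots. p(2) = -312 and p(3) = 587 have opposite signs, so a root lies in (2, 3); Newton's method refines it to λ ≈ 2.3316. p(25) = 125 and p(26) = -264 have opposite signs, so a root lies in (25, 26); Newton's method refines it to λ ≈ 25.3178. p(42) = -232 and p(43) = 467 have opposite signs, so a root lies in (42, 43); Newton's method refines it to λ ≈ 42.3506. Check (Vieta): the three roots sum to 70, matching tr M = 70.
So the eigenvalues of A^T A are ≈ 2.3316, 25.3178, 42.3506 (all ≥ 0, as they must be for A^T A). The largest is λ_max ≈ 42.3506, hence ||A||_2 = sqrt(λ_max) ≈ 6.5077.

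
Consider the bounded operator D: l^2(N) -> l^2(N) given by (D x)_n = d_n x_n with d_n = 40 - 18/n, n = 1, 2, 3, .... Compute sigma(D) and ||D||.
sigma(D) = {40 - 18/n : n ≥ 1} ∪ {40}; ||D|| = 40

A bounded diagonal operator on l^2 with diagonal entries d_n has spectrum equal to the closure of {d_n : n ≥ 1}: every d_n is an eigenvalue (with eigenvector e_n), so {d_n} ⊂ sigma(D); the spectrum is closed, so its closure is too; and for lambda not in the closure, (D - lambda I) has bounded inverse (the diagonal entries 1/(d_n - lambda) are bounded). For our sequence d_n = 40 - 18/n, n = 1, 2, 3, ...:
  - {d_n} = {40 - 18/n : n ≥ 1}; the only limit point is 40
  - closure = {40 - 18/n : n ≥ 1} ∪ {40}
For the norm: a diagonal operator has ||D|| = sup_n |d_n|. Here d_n = 40 - 18/n increases monotonically from d_1 = 22 toward 40, with all terms in [22, 40); so sup_n |d_n| = 40 (the supremum is the limit, not attained). So ||D|| = 40.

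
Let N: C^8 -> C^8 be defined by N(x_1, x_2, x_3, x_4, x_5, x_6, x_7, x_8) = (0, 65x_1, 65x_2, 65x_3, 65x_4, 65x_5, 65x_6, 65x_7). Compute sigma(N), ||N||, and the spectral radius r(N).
sigma(N) = {0}; ||N|| = 65; r(N) = 0. (N is nilpotent with N^8 = 0.)

On C^8, N is a strictly lower-triangular matrix with 65 on the subdiagonal and zeros elsewhere, so its characteristic polynomial is lambda^8 and every eigenvalue is 0: sigma(N) = {0}. For the operator norm, N e_i = 65e_{i+1} for i = 1, ..., 7 and N e_8 = 0, so the singular values of N are 65 (with multiplicity 7) and 0; hence ||N|| = 65. The spectral radius r(N) = max|lambda| = 0. Note ||N|| > r(N) — characteristic of non-normal nilpotent operators. Indeed N^8 = 0.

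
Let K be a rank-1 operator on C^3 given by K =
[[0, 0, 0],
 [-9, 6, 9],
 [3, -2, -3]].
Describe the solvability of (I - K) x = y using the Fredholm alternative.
(I - K) is invertible (det(I - K) = -2 ≠ 0), so for every y in C^3 the equation (I - K) x = y has a unique solution.

K has rank 1, so it is an outer product K = u v^T: every row of K is a multiple of one row vector. Reading off the entries, u = (0, 3, -1) and v = (-3, 2, 3) (row i of K equals u_i·v^T). A rank-one matrix u v^T satisfies K u = u (v·u) and kills the (2)-dimensional subspace v^⊥, so its characteristic polynomial is lambda^2 (lambda - v·u) with v·u = tr K = 3. Hence the eigenvalues of I - K are 1 (multiplicity 2) and 1 - (3) = -2, so det(I - K) = -2. (Direct check: I - K =
[[1, 0, 0],
 [9, -5, -9],
 [-3, 2, 4]]
has determinant -2.) The finite-dimensional Fredholm alternative says: either (I - K) is invertible, or ker(I - K) ≠ {0} and then range(I - K) = ker((I - K)^*)^⊥, with dim ker(I - K) = dim ker((I - K)^*). Since det(I - K) ≠ 0, 1 is not an eigenvalue of K and ker(I - K) = {0}, so we are in the first case: for every y there is a unique x = (I - K)^(-1) y. Explicitly, by the Sherman–Morrison formula, (I - u v^T)^(-1) = I + u v^T/(1 - v·u), i.e. (I - K)^(-1) = I + K/(-2).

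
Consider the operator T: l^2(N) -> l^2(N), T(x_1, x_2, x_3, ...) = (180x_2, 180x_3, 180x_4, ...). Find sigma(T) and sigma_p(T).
sigma(T) = closed disk {z in C : |z| ≤ 180}; sigma_p(T) = open disk {z in C : |z| < 180}

Note T = 180·V where V is the unit left shift (V x)_k = x_{k+1}; so sigma(T) = 180·sigma(V) and ||T|| = 180||V||. ||T x||^2 = 32400sum_{k≥2} |x_k|^2 ≤ 32400||x||^2, with equality on {x : x_1 = 0}, so ||T|| = 180. For any lambda with |lambda| < 180, set r = lambda/180 (|r| < 1); the vector x = (1, r, r^2, ...) is in l^2 and satisfies T x = 180(r, r^2, ...) = lambda x, so lambda is an eigenvalue. On the boundary |lambda| = 180 the geometric series diverges, so no l^2 eigenvector exists, but these lambda lie in the approximate point spectrum. Hence sigma(T) is the closed disk of radius 180 and sigma_p(T) is the open disk.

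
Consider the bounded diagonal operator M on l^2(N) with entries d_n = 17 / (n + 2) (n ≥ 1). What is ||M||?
||M|| = 17/3 (attained at n = 1)

For M diagonal, ||M|| = sup_n |d_n| = sup_n 17/(n + 2). This is positive and strictly decreasing in n, so the supremum is attained at n = 1: d_1 = 17/(1 + 2) = 17/3. Hence ||M|| = 17/3.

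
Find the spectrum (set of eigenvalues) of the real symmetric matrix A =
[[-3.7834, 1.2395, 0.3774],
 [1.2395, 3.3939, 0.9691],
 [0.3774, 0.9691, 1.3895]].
sigma(A) ≈ {-4, 1, 4}

A is real symmetric, so its spectrum consists of real eigenvalues. Expanding the characteristic polynomial of the displayed matrix gives
  det(λ I - A) = p(λ) = λ^3 + (-1)λ^2 + (-16)λ + (16).
Solving p(λ) = 0 yields eigenvalues ≈ -4, 1, 4. (A is shown rounded to 4 decimals, so these recover the underlying integer eigenvalues to within that precision.)
Verification: the trace of A = 1 equals the sum of eigenvalues 1, and det(A) ≈ -16.0002 matches the eigenvalue product -16.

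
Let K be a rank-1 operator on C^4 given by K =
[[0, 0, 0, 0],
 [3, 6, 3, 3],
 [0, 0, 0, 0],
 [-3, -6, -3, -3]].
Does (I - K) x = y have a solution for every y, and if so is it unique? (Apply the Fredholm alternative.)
(I - K) is invertible (det(I - K) = -2 ≠ 0), so for every y in C^4 the equation (I - K) x = y has a unique solution.

K has rank 1, so it is an outer product K = u v^T: every row of K is a multiple of one row vector. Reading off the entries, u = (0, 3, 0, -3) and v = (1, 2, 1, 1) (row i of K equals u_i·v^T). A rank-one matrix u v^T satisfies K u = u (v·u) and kills the (3)-dimensional subspace v^⊥, so its characteristic polynomial is lambda^3 (lambda - v·u) with v·u = tr K = 3. Hence the eigenvalues of I - K are 1 (multiplicity 3) and 1 - (3) = -2, so det(I - K) = -2. (Direct check: I - K =
[[1, 0, 0, 0],
 [-3, -5, -3, -3],
 [0, 0, 1, 0],
 [3, 6, 3, 4]]
has determinant -2.) The finite-dimensional Fredholm alternative says: either (I - K) is invertible, or ker(I - K) ≠ {0} and then range(I - K) = ker((I - K)^*)^⊥, with dim ker(I - K) = dim ker((I - K)^*). Since det(I - K) ≠ 0, 1 is not an eigenvalue of K and ker(I - K) = {0}, so we are in the first case: for every y there is a unique x = (I - K)^(-1) y. Explicitly, by the Sherman–Morrison formula, (I - u v^T)^(-1) = I + u v^T/(1 - v·u), i.e. (I - K)^(-1) = I + K/(-2).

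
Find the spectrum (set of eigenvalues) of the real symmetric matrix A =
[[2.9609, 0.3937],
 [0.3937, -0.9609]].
sigma(A) ≈ {-1, 3}

A is real symmetric, so its spectrum consists of real eigenvalues. Expanding the characteristic polynomial of the displayed matrix gives
  det(λ I - A) = p(λ) = λ^2 + (-2)λ + (-3).
Solving p(λ) = 0 yields eigenvalues ≈ -1, 3. (A is shown rounded to 4 decimals, so these recover the underlying integer eigenvalues to within that precision.)
Verification: the trace of A = 2 equals the sum of eigenvalues 2, and det(A) ≈ -3.0001 matches the eigenvalue product -3.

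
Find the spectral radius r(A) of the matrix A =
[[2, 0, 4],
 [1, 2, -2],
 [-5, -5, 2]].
r(A) ≈ 4.442

The eigenvalues of A are the roots of its characteristic polynomial. With M = A (coefficients from the trace, the sum of principal 2x2 minors, and det A):
  p(λ) = det(λ I - M) = λ^3 - 6λ^2 + 22λ - 8.
No integer candidate from the rational root theorem (±divisors of 8) is a root, so the roots are irrational. The cubic discriminant is Δ = -14800 < 0, so there is one real root and a complex-conjugate pair. p(0) = -8 and p(1) = 9 have opposite signs, so a root lies in (0, 1); Newton's method refines it to λ ≈ 0.4054. Dividing out (λ - (0.4054)) leaves approximately λ^2 - 5.5946λ + 19.7318. For λ^2 - 5.5946λ + 19.7318 the discriminant is -47.6279. It is negative, so the remaining roots are the complex-conjugate pair λ ≈ 2.7973 ± 3.4506i. Their product equals the constant term, so |λ|^2 ≈ 19.7318 and |λ| ≈ 4.442.
Thus the eigenvalues (to 4 decimals) are 0.4054 (modulus 0.4054); 2.7973 ± 3.4506i (modulus 4.442). The spectral radius is the largest modulus: r(A) ≈ 4.442. (Cross-check: r(A) ≤ ||A||_2 ≈ 7.807; equality holds whenever A is normal, though it can also hold for some non-normal A.)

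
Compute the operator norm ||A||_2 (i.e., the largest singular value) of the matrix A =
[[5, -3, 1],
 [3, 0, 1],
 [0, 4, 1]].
||A||_2 ≈ 6.7799 (= sqrt(largest eigenvalue of A^T A))

||A||_2 = sigma_max(A) = sqrt(lambda_max(A^T A)). Form the symmetric matrix M = A^T A =
[[34, -15, 8],
 [-15, 25, 1],
 [8, 1, 3]].
Its characteristic polynomial (trace, sum of principal 2x2 minors, determinant of M give the coefficients) is
  p(λ) = det(λ I - M) = λ^3 - 62λ^2 + 737λ - 1.
No integer candidate from the rational root theorem (±divisors of 1) is a root, so the roots are irrational. The cubic discriminant is Δ = 486548577 > 0, so there are three distinct real roots. p(0) = -1 and p(1) = 675 have opposite signs, so a root lies in (0, 1); Newton's method refines it to λ ≈ 0.0014. p(16) = 15 and p(17) = -477 have opposite signs, so a root lies in (16, 17); Newton's method refines it to λ ≈ 16.0313. p(45) = -1261 and p(46) = 45 have opposite signs, so a root lies in (45, 46); Newton's method refines it to λ ≈ 45.9674. Check (Vieta): the three roots sum to 62, matching tr M = 62.
So the eigenvalues of A^T A are ≈ 0.0014, 16.0313, 45.9674 (all ≥ 0, as they must be for A^T A). The largest is λ_max ≈ 45.9674, hence ||A||_2 = sqrt(λ_max) ≈ 6.7799.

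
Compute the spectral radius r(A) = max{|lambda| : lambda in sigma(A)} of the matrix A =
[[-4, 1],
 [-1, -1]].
r(A) = (5 + sqrt(5))/2 ≈ 3.618

The eigenvalues of A are the roots of its characteristic polynomial. With M = A (coefficients from the trace and determinant):
  p(λ) = det(λ I - M) = λ^2 + 5λ + 5.
For λ^2 + 5λ + 5 the discriminant is 5. It is nonnegative but not a perfect square, so the roots are real and irrational: λ = (-5 ± sqrt(5))/2 ≈ -1.382, -3.618.
Thus the eigenvalues (to 4 decimals) are -1.382 (modulus 1.382); -3.618 (modulus 3.618). The spectral radius is the largest modulus: r(A) = (5 + sqrt(5))/2 ≈ 3.618. (Cross-check: r(A) ≤ ||A||_2 ≈ 4.1926; equality holds whenever A is normal, though it can also hold for some non-normal A.)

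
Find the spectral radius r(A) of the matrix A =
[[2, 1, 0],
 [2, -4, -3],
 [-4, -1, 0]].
r(A) = (5 + sqrt(17))/2 ≈ 4.5616

The eigenvalues of A are the roots of its characteristic polynomial. With M = A (coefficients from the trace, the sum of principal 2x2 minors, and det A):
  p(λ) = det(λ I - M) = λ^3 + 2λ^2 - 13λ - 6.
By the rational root theorem any rational root is an integer divisor of 6. Testing λ = 3: p(3) = 27 + 18 - 39 - 6 = 0, so λ = 3 is a root. Dividing out (λ - 3) leaves p(λ) = (λ - 3)(λ^2 + 5λ + 2). For λ^2 + 5λ + 2 the discriminant is 17. It is nonnegative but not a perfect square, so the roots are real and irrational: λ = (-5 ± sqrt(17))/2 ≈ -0.4384, -4.5616.
Thus the eigenvalues (to 4 decimals) are -0.4384 (modulus 0.4384); -4.5616 (modulus 4.5616); 3 (modulus 3). The spectral radius is the largest modulus: r(A) = (5 + sqrt(17))/2 ≈ 4.5616. (Cross-check: r(A) ≤ ||A||_2 ≈ 5.5265; equality holds whenever A is normal, though it can also hold for some non-normal A.)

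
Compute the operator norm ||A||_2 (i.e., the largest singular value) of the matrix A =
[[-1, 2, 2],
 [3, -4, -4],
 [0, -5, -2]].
||A||_2 ≈ 8.5091 (= sqrt(largest eigenvalue of A^T A))

||A||_2 = sigma_max(A) = sqrt(lambda_max(A^T A)). Form the symmetric matrix M = A^T A =
[[10, -14, -14],
 [-14, 45, 30],
 [-14, 30, 24]].
Its characteristic polynomial (trace, sum of principal 2x2 minors, determinant of M give the coefficients) is
  p(λ) = det(λ I - M) = λ^3 - 79λ^2 + 478λ - 36.
No integer candidate from the rational root theorem (±divisors of 36) is a root, so the roots are irrational. The cubic discriminant is Δ = 942544404 > 0, so there are three distinct real roots. p(0) = -36 and p(1) = 364 have opposite signs, so a root lies in (0, 1); Newton's method refines it to λ ≈ 0.0763. p(6) = 204 and p(7) = -218 have opposite signs, so a root lies in (6, 7); Newton's method refines it to λ ≈ 6.5186. p(72) = -1908 and p(73) = 2884 have opposite signs, so a root lies in (72, 73); Newton's method refines it to λ ≈ 72.4051. Check (Vieta): the three roots sum to 79, matching tr M = 79.
So the eigenvalues of A^T A are ≈ 0.0763, 6.5186, 72.4051 (all ≥ 0, as they must be for A^T A). The largest is λ_max ≈ 72.4051, hence ||A||_2 = sqrt(λ_max) ≈ 8.5091.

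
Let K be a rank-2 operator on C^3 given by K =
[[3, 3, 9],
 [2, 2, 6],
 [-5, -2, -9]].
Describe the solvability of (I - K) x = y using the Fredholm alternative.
(I - K) is invertible (det(I - K) = 17 ≠ 0), so for every y in C^3 the equation (I - K) x = y has a unique solution.

K has rank 2 and factors as K = U V^T = u1 v1^T + u2 v2^T with u1 = (-3, -2, 2), v1 = (-1, -1, -3), u2 = (0, 0, -3), v2 = (1, 0, 1) (multiplying out reproduces the displayed K). The nonzero eigenvalues of U V^T coincide with those of the 2 x 2 matrix G = V^T U = [[v1·u1, v1·u2], [v2·u1, v2·u2]] = [[-1, 9], [-1, -3]], and by the Sylvester determinant identity det(I_3 - U V^T) = det(I_2 - V^T U) = det([[2, -9], [1, 4]]) = (2)(4) - (-9)(1) = 17. (Direct check: I - K =
[[-2, -3, -9],
 [-2, -1, -6],
 [5, 2, 10]]
has determinant 17.) The finite-dimensional Fredholm alternative says: either (I - K) is invertible, or ker(I - K) ≠ {0} and then range(I - K) = ker((I - K)^*)^⊥, with dim ker(I - K) = dim ker((I - K)^*). Since det(I - K) ≠ 0, 1 is not an eigenvalue of K and ker(I - K) = {0}, so we are in the first case: for every y there is a unique x = (I - K)^(-1) y. (Explicitly, by the Woodbury identity, (I - U V^T)^(-1) = I + U (I_2 - G)^(-1) V^T.)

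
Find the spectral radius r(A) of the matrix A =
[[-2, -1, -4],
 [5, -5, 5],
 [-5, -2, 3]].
r(A) ≈ 5.9208

The eigenvalues of A are the roots of its characteristic polynomial. With M = A (coefficients from the trace, the sum of principal 2x2 minors, and det A):
  p(λ) = det(λ I - M) = λ^3 + 4λ^2 - 16λ - 190.
No integer candidate from the rational root theorem (±divisors of 190) is a root, so the roots are irrational. The cubic discriminant is Δ = -686700 < 0, so there is one real root and a complex-conjugate pair. p(5) = -45 and p(6) = 74 have opposite signs, so a root lies in (5, 6); Newton's method refines it to λ ≈ 5.42. Dividing out (λ - (5.42)) leaves approximately λ^2 + 9.42λ + 35.0557. For λ^2 + 9.42λ + 35.0557 the discriminant is -51.4872. It is negative, so the remaining roots are the complex-conjugate pair λ ≈ -4.71 ± 3.5877i. Their product equals the constant term, so |λ|^2 ≈ 35.0557 and |λ| ≈ 5.9208.
Thus the eigenvalues (to 4 decimals) are 5.42 (modulus 5.42); -4.71 ± 3.5877i (modulus 5.9208). The spectral radius is the largest modulus: r(A) ≈ 5.9208. (Cross-check: r(A) ≤ ||A||_2 ≈ 9.2085; equality holds whenever A is normal, though it can also hold for some non-normal A.)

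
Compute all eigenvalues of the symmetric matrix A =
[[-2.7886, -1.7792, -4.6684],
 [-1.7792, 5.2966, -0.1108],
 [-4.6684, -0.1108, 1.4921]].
sigma(A) ≈ {-6, 4, 6}

A is real symmetric, so its spectrum consists of real eigenvalues. Expanding the characteristic polynomial of the displayed matrix gives
  det(λ I - A) = p(λ) = λ^3 + (-4)λ^2 + (-36)λ + (144.002).
Solving p(λ) = 0 yields eigenvalues ≈ -6, 4, 6. (A is shown rounded to 4 decimals, so these recover the underlying integer eigenvalues to within that precision.)
Verification: the trace of A = 4 equals the sum of eigenvalues 4, and det(A) ≈ -144.0020 matches the eigenvalue product -144.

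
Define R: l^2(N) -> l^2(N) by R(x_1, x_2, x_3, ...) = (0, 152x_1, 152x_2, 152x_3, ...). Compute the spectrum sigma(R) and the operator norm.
sigma(R) = closed disk {z in C : |z| ≤ 152}; ||R|| = 152

Note R = 152·U where U is the unit right shift (U x)_k = x_{k-1} (with x_0 := 0); so ||R|| = 152||U|| and sigma(R) = 152·sigma(U). ||R x||^2 = sum_{k≥1} |152x_k|^2 = 23104||x||^2, so ||R|| = 152 and sigma(R) ⊂ {|z| ≤ 152}. For any |lambda| < 152, the equation (R - lambda I) x = 0 forces x_1 = 0, then 152x_k = lambda x_{k+1} ⇒ x = 0, so R has no eigenvalues. But (R - lambda I) is not surjective for |lambda| < 152: solving (R - lambda I) x = e_1 would require x_n proportional to (lambda/152)^(-n), which is not in l^2. So every |lambda| < 152 lies in the residual spectrum. The boundary |lambda| = 152 is in the approximate point spectrum (the spectrum is closed). Hence sigma(R) is the closed disk of radius 152.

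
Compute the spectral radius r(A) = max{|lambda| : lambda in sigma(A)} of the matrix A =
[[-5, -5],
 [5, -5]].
r(A) = sqrt(50) ≈ 7.0711

The eigenvalues of A are the roots of its characteristic polynomial. With M = A (coefficients from the trace and determinant):
  p(λ) = det(λ I - M) = λ^2 + 10λ + 50.
For λ^2 + 10λ + 50 the discriminant is -100. It is negative, so the roots are the complex-conjugate pair λ = -5 ± (sqrt(100)/2) i ≈ -5 ± 5i. For a conjugate pair the product of the roots equals the constant term, so |λ|^2 = 50 and |λ| = sqrt(50) ≈ 7.0711.
Thus the eigenvalues (to 4 decimals) are -5 ± 5i (modulus 7.0711). The spectral radius is the largest modulus: r(A) = sqrt(50) ≈ 7.0711. (Cross-check: r(A) ≤ ||A||_2 ≈ 7.0711; equality holds whenever A is normal, though it can also hold for some non-normal A.)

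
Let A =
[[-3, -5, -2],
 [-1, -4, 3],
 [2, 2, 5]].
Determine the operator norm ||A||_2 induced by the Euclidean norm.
||A||_2 ≈ 8.0078 (= sqrt(largest eigenvalue of A^T A))

||A||_2 = sigma_max(A) = sqrt(lambda_max(A^T A)). Form the symmetric matrix M = A^T A =
[[14, 23, 13],
 [23, 45, 8],
 [13, 8, 38]].
Its characteristic polynomial (trace, sum of principal 2x2 minors, determinant of M give the coefficients) is
  p(λ) = det(λ I - M) = λ^3 - 97λ^2 + 2110λ - 121.
No integer candidate from the rational root theorem (±divisors of 121) is a root, so the roots are irrational. The cubic discriminant is Δ = 4317727121 > 0, so there are three distinct real roots. p(0) = -121 and p(1) = 1893 have opposite signs, so a root lies in (0, 1); Newton's method refines it to λ ≈ 0.0575. p(32) = 839 and p(33) = -187 have opposite signs, so a root lies in (32, 33); Newton's method refines it to λ ≈ 32.8176. p(64) = -249 and p(65) = 1829 have opposite signs, so a root lies in (64, 65); Newton's method refines it to λ ≈ 64.1249. Check (Vieta): the three roots sum to 97, matching tr M = 97.
So the eigenvalues of A^T A are ≈ 0.0575, 32.8176, 64.1249 (all ≥ 0, as they must be for A^T A). The largest is λ_max ≈ 64.1249, hence ||A||_2 = sqrt(λ_max) ≈ 8.0078.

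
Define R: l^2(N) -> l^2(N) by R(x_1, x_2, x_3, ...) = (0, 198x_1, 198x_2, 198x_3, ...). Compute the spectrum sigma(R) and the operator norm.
sigma(R) = closed disk {z in C : |z| ≤ 198}; ||R|| = 198

Note R = 198·U where U is the unit right shift (U x)_k = x_{k-1} (with x_0 := 0); so ||R|| = 198||U|| and sigma(R) = 198·sigma(U). ||R x||^2 = sum_{k≥1} |198x_k|^2 = 39204||x||^2, so ||R|| = 198 and sigma(R) ⊂ {|z| ≤ 198}. For any |lambda| < 198, the equation (R - lambda I) x = 0 forces x_1 = 0, then 198x_k = lambda x_{k+1} ⇒ x = 0, so R has no eigenvalues. But (R - lambda I) is not surjective for |lambda| < 198: solving (R - lambda I) x = e_1 would require x_n proportional to (lambda/198)^(-n), which is not in l^2. So every |lambda| < 198 lies in the residual spectrum. The boundary |lambda| = 198 is in the approximate point spectrum (the spectrum is closed). Hence sigma(R) is the closed disk of radius 198.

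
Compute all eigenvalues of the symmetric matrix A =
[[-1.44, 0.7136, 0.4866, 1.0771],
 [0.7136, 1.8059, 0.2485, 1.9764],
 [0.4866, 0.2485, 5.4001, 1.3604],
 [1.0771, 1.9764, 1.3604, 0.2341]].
sigma(A) ≈ {-2, -1, 3, 6}

A is real symmetric, so its spectrum consists of real eigenvalues. Expanding the characteristic polynomial of the displayed matrix gives
  det(λ I - A) = p(λ) = λ^4 + (-6)λ^3 + (-7)λ^2 + (36)λ + (35.9985).
Solving p(λ) = 0 yields eigenvalues ≈ -2, -1, 3, 6. (A is shown rounded to 4 decimals, so these recover the underlying integer eigenvalues to within that precision.)
Verification: the trace of A = 6 equals the sum of eigenvalues 6, and det(A) ≈ 35.9985 matches the eigenvalue product 36.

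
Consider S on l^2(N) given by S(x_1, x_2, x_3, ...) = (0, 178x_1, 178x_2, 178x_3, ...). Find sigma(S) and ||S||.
sigma(S) = closed disk {z in C : |z| ≤ 178}; ||S|| = 178

Note S = 178·U where U is the unit right shift (U x)_k = x_{k-1} (with x_0 := 0); so ||S|| = 178||U|| and sigma(S) = 178·sigma(U). ||S x||^2 = sum_{k≥1} |178x_k|^2 = 31684||x||^2, so ||S|| = 178 and sigma(S) ⊂ {|z| ≤ 178}. For any |lambda| < 178, the equation (S - lambda I) x = 0 forces x_1 = 0, then 178x_k = lambda x_{k+1} ⇒ x = 0, so S has no eigenvalues. But (S - lambda I) is not surjective for |lambda| < 178: solving (S - lambda I) x = e_1 would require x_n proportional to (lambda/178)^(-n), which is not in l^2. So every |lambda| < 178 lies in the residual spectrum. The boundary |lambda| = 178 is in the approximate point spectrum (the spectrum is closed). Hence sigma(S) is the closed disk of radius 178.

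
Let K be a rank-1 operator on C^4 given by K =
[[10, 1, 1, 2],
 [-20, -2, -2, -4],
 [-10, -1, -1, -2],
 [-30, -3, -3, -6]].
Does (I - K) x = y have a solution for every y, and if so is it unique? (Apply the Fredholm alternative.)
(I - K) is singular (det(I - K) = 0, i.e. 1 ∈ sigma(K)). (I - K) x = y is solvable iff y ⊥ ker((I - K)^*) = span{(10, 1, 1, 2)}, i.e. iff 10y_1 + y_2 + y_3 + 2y_4 = 0. When solvable, the solutions are x = y + c·(1, -2, -1, -3), c arbitrary (ker(I - K) = span{(1, -2, -1, -3)}, dimension 1).

K has rank 1, so it is an outer product K = u v^T: every row of K is a multiple of one row vector. Reading off the entries, u = (1, -2, -1, -3) and v = (10, 1, 1, 2) (row i of K equals u_i·v^T). A rank-one matrix u v^T satisfies K u = u (v·u) and kills the (3)-dimensional subspace v^⊥, so its characteristic polynomial is lambda^3 (lambda - v·u) with v·u = tr K = 1. Hence the eigenvalues of I - K are 1 (multiplicity 3) and 1 - (1) = 0, so det(I - K) = 0. (Direct check: I - K =
[[-9, -1, -1, -2],
 [20, 3, 2, 4],
 [10, 1, 2, 2],
 [30, 3, 3, 7]]
has determinant 0.) So 1 is an eigenvalue of K and (I - K) is not invertible. The finite-dimensional Fredholm alternative says: either (I - K) is invertible, or ker(I - K) ≠ {0} and then range(I - K) = ker((I - K)^*)^⊥, with dim ker(I - K) = dim ker((I - K)^*). We are in the second case, so we need both kernels. Kernel of I - K: (I - K) u = u - u (v·u) = u - u = 0, so ker(I - K) = span{u} = span{(1, -2, -1, -3)} (it is exactly 1-dimensional because rank(I - K) = 3). Kernel of the adjoint: K is real, so (I - K)^* = I - K^T = I - v u^T, and (I - v u^T) v = v - v (u·v) = 0; hence ker((I - K)^*) = span{v} = span{(10, 1, 1, 2)}. Therefore (I - K) x = y is solvable iff <y, v> = 0, i.e. iff 10y_1 + y_2 + y_3 + 2y_4 = 0. When this holds, K y = u (v·y) = 0, so (I - K) y = y and x = y is a particular solution; the full solution set is the line x = y + c·u = y + c·(1, -2, -1, -3), c ∈ C.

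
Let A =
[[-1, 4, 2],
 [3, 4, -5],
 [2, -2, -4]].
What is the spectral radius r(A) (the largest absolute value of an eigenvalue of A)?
r(A) ≈ 6.9331

The eigenvalues of A are the roots of its characteristic polynomial. With M = A (coefficients from the trace, the sum of principal 2x2 minors, and det A):
  p(λ) = det(λ I - M) = λ^3 + λ^2 - 42λ - 6.
No integer candidate from the rational root theorem (±divisors of 6) is a root, so the roots are irrational. The cubic discriminant is Δ = 301704 > 0, so there are three distinct real roots. p(-7) = -6 and p(-6) = 66 have opposite signs, so a root lies in (-7, -6); Newton's method refines it to λ ≈ -6.9331. p(-1) = 36 and p(0) = -6 have opposite signs, so a root lies in (-1, 0); Newton's method refines it to λ ≈ -0.1424. p(6) = -6 and p(7) = 92 have opposite signs, so a root lies in (6, 7); Newton's method refines it to λ ≈ 6.0755. Check (Vieta): the three roots sum to -1, matching tr M = -1.
Thus the eigenvalues (to 4 decimals) are -6.9331 (modulus 6.9331); -0.1424 (modulus 0.1424); 6.0755 (modulus 6.0755). The spectral radius is the largest modulus: r(A) ≈ 6.9331. (Cross-check: r(A) ≤ ||A||_2 ≈ 7.7552; equality holds whenever A is normal, though it can also hold for some non-normal A.)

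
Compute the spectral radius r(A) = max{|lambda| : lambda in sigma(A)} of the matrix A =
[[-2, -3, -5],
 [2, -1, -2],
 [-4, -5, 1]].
r(A) ≈ 5.3179

The eigenvalues of A are the roots of its characteristic polynomial. With M = A (coefficients from the trace, the sum of principal 2x2 minors, and det A):
  p(λ) = det(λ I - M) = λ^3 + 2λ^2 - 25λ - 74.
No integer candidate from the rational root theorem (±divisors of 74) is a root, so the roots are irrational. The cubic discriminant is Δ = -13884 < 0, so there is one real root and a complex-conjugate pair. p(5) = -24 and p(6) = 64 have opposite signs, so a root lies in (5, 6); Newton's method refines it to λ ≈ 5.3179. Dividing out (λ - (5.3179)) leaves approximately λ^2 + 7.3179λ + 13.9154. For λ^2 + 7.3179λ + 13.9154 the discriminant is -2.1104. It is negative, so the remaining roots are the complex-conjugate pair λ ≈ -3.6589 ± 0.7264i. Their product equals the constant term, so |λ|^2 ≈ 13.9154 and |λ| ≈ 3.7303.
Thus the eigenvalues (to 4 decimals) are 5.3179 (modulus 5.3179); -3.6589 ± 0.7264i (modulus 3.7303). The spectral radius is the largest modulus: r(A) ≈ 5.3179. (Cross-check: r(A) ≤ ||A||_2 ≈ 7.6304; equality holds whenever A is normal, though it can also hold for some non-normal A.)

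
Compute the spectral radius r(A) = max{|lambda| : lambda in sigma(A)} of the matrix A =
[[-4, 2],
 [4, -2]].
r(A) = 6

The eigenvalues of A are the roots of its characteristic polynomial. With M = A (coefficients from the trace and determinant):
  p(λ) = det(λ I - M) = λ^2 + 6λ.
For λ^2 + 6λ the discriminant is 36. It is a perfect square (6^2), so the roots are rational: λ = (-6 ± 6)/2 = 0, -6.
Thus the eigenvalues (to 4 decimals) are 0 (modulus 0); -6 (modulus 6). The spectral radius is the largest modulus: r(A) = 6. (Cross-check: r(A) ≤ ||A||_2 ≈ 6.3246; equality holds whenever A is normal, though it can also hold for some non-normal A.)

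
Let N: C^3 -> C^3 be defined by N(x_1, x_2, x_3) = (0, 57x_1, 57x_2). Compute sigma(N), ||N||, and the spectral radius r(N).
sigma(N) = {0}; ||N|| = 57; r(N) = 0. (N is nilpotent with N^3 = 0.)

On C^3, N is a strictly lower-triangular matrix with 57 on the subdiagonal and zeros elsewhere, so its characteristic polynomial is lambda^3 and every eigenvalue is 0: sigma(N) = {0}. For the operator norm, N e_i = 57e_{i+1} for i = 1, ..., 2 and N e_3 = 0, so the singular values of N are 57 (with multiplicity 2) and 0; hence ||N|| = 57. The spectral radius r(N) = max|lambda| = 0. Note ||N|| > r(N) — characteristic of non-normal nilpotent operators. Indeed N^3 = 0.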